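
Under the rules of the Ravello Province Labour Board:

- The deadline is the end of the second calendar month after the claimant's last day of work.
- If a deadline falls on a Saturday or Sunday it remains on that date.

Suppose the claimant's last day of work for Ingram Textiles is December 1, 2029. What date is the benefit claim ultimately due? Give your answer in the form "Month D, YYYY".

February 28, 2030

2 months after December 1, 2029 falls in February 2030; the last day of that month is February 28, 2030.
February 28, 2030 falls on a Thursday. The rules make no weekend/holiday allowance, so it remains February 28, 2030.
So the filing is due February 28, 2030.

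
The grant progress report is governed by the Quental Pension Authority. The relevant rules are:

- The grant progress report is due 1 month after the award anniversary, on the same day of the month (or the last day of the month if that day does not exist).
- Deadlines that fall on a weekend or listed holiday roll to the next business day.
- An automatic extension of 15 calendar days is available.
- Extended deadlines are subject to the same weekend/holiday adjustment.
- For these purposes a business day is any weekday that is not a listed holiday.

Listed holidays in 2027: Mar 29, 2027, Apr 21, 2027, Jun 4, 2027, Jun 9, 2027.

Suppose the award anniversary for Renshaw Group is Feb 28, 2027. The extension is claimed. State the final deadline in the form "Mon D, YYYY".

Apr 14, 2027

1 month after Feb 28, 2027, on the same day of the month, is Mar 28, 2027.
Mar 28, 2027 falls on a Sunday. Rolling to the next business day gives Mar 30, 2027, a Tuesday.
With the 15-day extension, Mar 30, 2027 becomes Apr 14, 2027.
Apr 14, 2027 (Wednesday) is already a business day.
Deadline: Apr 14, 2027.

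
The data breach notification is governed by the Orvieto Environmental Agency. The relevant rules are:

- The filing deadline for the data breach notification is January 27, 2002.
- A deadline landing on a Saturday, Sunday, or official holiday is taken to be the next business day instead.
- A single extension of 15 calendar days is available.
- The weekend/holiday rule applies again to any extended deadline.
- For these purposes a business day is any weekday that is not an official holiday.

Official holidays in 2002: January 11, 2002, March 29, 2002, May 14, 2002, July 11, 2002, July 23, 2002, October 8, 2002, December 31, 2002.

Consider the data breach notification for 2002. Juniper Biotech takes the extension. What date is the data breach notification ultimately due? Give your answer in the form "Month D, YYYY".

The statutory due date is January 27, 2002.
January 27, 2002 is a Sunday; the next business day is January 28, 2002 (Monday).
The 15-calendar-day extension moves the deadline from January 28, 2002 to February 12, 2002.
February 12, 2002 (Tuesday) is already a business day.
So the filing is due February 12, 2002.

February 12, 2002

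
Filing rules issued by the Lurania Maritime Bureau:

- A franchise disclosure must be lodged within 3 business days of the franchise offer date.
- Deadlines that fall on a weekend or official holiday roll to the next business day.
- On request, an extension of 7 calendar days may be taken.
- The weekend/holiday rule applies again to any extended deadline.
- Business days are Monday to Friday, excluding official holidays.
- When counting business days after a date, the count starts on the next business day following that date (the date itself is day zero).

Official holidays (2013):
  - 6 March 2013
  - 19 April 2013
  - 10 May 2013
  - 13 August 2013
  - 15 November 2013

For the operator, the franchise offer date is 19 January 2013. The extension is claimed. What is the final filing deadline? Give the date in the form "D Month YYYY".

Starting the day after 19 January 2013 and counting 3 business days lands on 23 January 2013.
Since 23 January 2013 is a Wednesday and not a holiday, the date is unchanged.
With the 7-day extension, 23 January 2013 becomes 30 January 2013.
Since 30 January 2013 is a Wednesday and not a holiday, the date is unchanged.
So the filing is due 30 January 2013.

30 January 2013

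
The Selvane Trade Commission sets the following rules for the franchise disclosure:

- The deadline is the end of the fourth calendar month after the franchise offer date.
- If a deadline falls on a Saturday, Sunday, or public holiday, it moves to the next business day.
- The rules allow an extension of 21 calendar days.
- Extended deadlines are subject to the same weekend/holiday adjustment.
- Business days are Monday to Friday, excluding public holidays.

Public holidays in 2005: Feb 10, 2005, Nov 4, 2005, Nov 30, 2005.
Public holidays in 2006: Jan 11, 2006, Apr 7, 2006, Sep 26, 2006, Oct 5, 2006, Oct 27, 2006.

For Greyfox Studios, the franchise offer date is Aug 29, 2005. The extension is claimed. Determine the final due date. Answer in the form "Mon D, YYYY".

4 months after Aug 29, 2005 falls in December 2005; the last day of that month is Dec 31, 2005.
Dec 31, 2005 falls on a Saturday. Rolling to the next business day gives Jan 2, 2006, a Monday.
The 21-calendar-day extension moves the deadline from Jan 2, 2006 to Jan 23, 2006.
Since Jan 23, 2006 is a Monday and not a holiday, the date is unchanged.
The final due date is Jan 23, 2006.

Jan 23, 2006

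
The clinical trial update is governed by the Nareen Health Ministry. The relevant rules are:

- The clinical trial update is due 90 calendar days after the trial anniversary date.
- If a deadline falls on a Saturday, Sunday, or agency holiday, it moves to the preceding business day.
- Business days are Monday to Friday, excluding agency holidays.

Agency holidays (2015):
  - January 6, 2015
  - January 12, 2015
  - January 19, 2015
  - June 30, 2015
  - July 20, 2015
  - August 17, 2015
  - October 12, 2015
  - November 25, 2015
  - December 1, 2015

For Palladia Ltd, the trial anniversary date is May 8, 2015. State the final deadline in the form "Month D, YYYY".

August 6, 2015

From May 8, 2015, 90 calendar days later is August 6, 2015.
August 6, 2015 (Thursday) is already a business day.
The final due date is August 6, 2015.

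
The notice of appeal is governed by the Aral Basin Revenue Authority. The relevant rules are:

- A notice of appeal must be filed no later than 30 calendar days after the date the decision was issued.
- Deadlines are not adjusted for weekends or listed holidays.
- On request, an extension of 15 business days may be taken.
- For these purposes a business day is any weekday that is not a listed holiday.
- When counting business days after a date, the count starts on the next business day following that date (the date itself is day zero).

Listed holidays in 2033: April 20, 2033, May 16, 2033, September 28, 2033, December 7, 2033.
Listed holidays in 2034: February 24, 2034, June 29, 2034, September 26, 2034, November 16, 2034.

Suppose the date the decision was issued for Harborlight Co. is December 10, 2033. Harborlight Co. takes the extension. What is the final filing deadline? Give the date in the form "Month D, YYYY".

30 calendar days after December 10, 2033 is January 9, 2034.
January 9, 2034 falls on a Monday. The rules make no weekend/holiday allowance, so it remains January 9, 2034.
Counting 15 further business days from January 9, 2034 reaches January 30, 2034.
No adjustment is made for weekends or holidays, so January 30, 2034 stands.
So the filing is due January 30, 2034.

January 30, 2034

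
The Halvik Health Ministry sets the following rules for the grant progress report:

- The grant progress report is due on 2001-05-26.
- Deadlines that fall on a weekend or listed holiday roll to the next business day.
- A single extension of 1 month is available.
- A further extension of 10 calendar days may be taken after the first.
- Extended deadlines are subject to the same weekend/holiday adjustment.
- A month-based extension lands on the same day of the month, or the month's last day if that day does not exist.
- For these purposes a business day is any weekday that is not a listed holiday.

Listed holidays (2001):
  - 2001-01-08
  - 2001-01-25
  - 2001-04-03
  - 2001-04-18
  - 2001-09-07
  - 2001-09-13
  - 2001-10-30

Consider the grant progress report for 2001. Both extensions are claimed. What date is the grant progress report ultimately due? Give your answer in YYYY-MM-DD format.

2001-07-09

The statutory due date is 2001-05-26.
2001-05-26 is a Saturday, so it moves to the next business day, 2001-05-28 (Monday).
The 1 month extension carries 2001-05-28 to 2001-06-28.
2001-06-28 is a Thursday and not a listed holiday, so it stands.
The 10-calendar-day extension moves the deadline from 2001-06-28 to 2001-07-08.
2001-07-08 falls on a Sunday. Rolling to the next business day gives 2001-07-09, a Monday.
The final due date is 2001-07-09.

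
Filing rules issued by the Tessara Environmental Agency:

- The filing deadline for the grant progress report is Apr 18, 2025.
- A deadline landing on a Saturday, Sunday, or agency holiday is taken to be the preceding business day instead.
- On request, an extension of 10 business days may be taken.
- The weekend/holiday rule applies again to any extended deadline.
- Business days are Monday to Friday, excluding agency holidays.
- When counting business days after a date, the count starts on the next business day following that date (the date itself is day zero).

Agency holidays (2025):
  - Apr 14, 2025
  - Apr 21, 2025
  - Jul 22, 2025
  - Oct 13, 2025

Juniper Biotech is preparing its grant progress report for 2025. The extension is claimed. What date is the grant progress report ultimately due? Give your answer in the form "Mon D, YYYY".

May 5, 2025

The statutory due date is Apr 18, 2025.
Apr 18, 2025 (Friday) is already a business day.
Counting 10 further business days from Apr 18, 2025 reaches May 5, 2025.
May 5, 2025 falls on a Monday, which is a business day, so no adjustment is needed.
The final due date is May 5, 2025.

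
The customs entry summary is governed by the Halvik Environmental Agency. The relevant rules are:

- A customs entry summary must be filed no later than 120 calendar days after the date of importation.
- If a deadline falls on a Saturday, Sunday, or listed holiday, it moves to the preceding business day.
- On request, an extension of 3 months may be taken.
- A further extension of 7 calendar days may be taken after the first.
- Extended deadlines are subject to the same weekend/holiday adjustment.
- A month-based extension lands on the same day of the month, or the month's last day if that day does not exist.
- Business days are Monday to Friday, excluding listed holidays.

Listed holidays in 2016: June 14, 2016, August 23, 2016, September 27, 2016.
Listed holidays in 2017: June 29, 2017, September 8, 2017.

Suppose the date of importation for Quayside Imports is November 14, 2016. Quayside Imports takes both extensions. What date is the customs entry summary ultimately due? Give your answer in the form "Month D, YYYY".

June 21, 2017

From November 14, 2016, 120 calendar days later is March 14, 2017.
Since March 14, 2017 is a Tuesday and not a holiday, the date is unchanged.
Add 3 months to March 14, 2017: June 14, 2017.
June 14, 2017 (Wednesday) is already a business day.
Applying the 7-calendar-day extension: June 14, 2017 + 7 days = June 21, 2017.
June 21, 2017 (Wednesday) is already a business day.
Final deadline: June 21, 2017.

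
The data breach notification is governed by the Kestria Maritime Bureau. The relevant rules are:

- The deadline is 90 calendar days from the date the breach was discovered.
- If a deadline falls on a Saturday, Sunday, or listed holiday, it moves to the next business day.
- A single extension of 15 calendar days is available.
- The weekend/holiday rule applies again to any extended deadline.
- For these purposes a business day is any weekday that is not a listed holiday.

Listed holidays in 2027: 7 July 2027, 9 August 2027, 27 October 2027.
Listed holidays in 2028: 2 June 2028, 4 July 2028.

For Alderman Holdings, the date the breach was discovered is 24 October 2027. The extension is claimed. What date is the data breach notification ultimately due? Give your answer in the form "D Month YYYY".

Adding 90 calendar days to 24 October 2027 gives 22 January 2028.
22 January 2028 falls on a Saturday. Rolling to the next business day gives 24 January 2028, a Monday.
The 15-calendar-day extension moves the deadline from 24 January 2028 to 8 February 2028.
8 February 2028 (Tuesday) is already a business day.
So the filing is due 8 February 2028.

8 February 2028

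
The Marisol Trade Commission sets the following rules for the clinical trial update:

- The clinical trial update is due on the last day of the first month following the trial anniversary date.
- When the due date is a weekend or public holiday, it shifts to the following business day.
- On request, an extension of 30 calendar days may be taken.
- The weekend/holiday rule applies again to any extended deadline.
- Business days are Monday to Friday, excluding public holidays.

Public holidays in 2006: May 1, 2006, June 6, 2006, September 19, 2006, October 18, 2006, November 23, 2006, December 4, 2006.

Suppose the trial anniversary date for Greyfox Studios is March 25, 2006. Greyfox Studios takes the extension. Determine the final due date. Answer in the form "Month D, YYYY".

June 1, 2006

1 month after March 25, 2006 is April 2006; that month ends on April 30, 2006.
April 30, 2006 is a Sunday, so it moves to the next business day, May 2, 2006 (Tuesday).
The 30-calendar-day extension moves the deadline from May 2, 2006 to June 1, 2006.
June 1, 2006 is a Thursday and not a listed holiday, so it stands.
The final due date is June 1, 2006.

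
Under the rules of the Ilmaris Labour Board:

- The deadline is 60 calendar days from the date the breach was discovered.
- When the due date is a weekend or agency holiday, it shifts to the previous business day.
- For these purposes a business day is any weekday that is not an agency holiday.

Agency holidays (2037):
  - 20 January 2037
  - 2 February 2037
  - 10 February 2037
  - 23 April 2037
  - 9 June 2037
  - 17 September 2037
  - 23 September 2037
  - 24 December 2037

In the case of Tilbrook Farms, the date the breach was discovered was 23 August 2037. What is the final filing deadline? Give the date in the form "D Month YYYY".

From 23 August 2037, 60 calendar days later is 22 October 2037.
Since 22 October 2037 is a Thursday and not a holiday, the date is unchanged.
Deadline: 22 October 2037.

22 October 2037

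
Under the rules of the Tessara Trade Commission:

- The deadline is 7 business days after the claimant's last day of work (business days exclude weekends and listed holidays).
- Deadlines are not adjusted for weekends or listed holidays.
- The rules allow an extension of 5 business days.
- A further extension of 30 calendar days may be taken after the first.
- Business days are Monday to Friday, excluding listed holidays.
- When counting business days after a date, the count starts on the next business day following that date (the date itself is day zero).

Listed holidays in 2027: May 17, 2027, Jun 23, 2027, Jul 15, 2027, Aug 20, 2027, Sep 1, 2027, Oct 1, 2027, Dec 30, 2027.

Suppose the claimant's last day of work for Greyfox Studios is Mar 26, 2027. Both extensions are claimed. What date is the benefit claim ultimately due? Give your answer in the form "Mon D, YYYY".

May 13, 2027

7 business days after Mar 26, 2027, excluding weekends and holidays, is Apr 6, 2027.
Apr 6, 2027 falls on a Tuesday. The rules make no weekend/holiday allowance, so it remains Apr 6, 2027.
Counting 5 further business days from Apr 6, 2027 reaches Apr 13, 2027.
No adjustment is made for weekends or holidays, so Apr 13, 2027 stands.
Add the 30 calendar-day extension to Apr 13, 2027: May 13, 2027.
No adjustment is made for weekends or holidays, so May 13, 2027 stands.
Deadline: May 13, 2027.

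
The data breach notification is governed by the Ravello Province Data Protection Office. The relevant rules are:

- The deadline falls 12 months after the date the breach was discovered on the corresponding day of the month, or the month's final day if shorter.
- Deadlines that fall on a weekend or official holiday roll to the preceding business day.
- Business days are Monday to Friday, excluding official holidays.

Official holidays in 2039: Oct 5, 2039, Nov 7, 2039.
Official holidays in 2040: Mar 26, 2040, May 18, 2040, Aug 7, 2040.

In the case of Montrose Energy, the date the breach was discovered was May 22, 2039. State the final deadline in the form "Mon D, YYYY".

May 22, 2040

12 months from May 22, 2039 is May 22, 2040.
May 22, 2040 falls on a Tuesday, which is a business day, so no adjustment is needed.
The final due date is May 22, 2040.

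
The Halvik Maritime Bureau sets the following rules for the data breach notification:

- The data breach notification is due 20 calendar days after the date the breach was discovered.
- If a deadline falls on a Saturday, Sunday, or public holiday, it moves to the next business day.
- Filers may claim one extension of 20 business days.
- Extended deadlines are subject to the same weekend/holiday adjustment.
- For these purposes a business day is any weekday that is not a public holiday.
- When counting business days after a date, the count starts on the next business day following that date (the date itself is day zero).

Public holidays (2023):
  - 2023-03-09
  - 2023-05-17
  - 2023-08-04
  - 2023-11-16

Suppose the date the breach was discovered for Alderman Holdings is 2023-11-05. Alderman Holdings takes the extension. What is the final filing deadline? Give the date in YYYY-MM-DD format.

2023-12-25

20 calendar days after 2023-11-05 is 2023-11-25.
Because 2023-11-25 is a Saturday, the deadline becomes 2023-11-27 (Monday).
The 20-business-day extension runs from 2023-11-27 to 2023-12-25.
2023-12-25 falls on a Monday, which is a business day, so no adjustment is needed.
So the filing is due 2023-12-25.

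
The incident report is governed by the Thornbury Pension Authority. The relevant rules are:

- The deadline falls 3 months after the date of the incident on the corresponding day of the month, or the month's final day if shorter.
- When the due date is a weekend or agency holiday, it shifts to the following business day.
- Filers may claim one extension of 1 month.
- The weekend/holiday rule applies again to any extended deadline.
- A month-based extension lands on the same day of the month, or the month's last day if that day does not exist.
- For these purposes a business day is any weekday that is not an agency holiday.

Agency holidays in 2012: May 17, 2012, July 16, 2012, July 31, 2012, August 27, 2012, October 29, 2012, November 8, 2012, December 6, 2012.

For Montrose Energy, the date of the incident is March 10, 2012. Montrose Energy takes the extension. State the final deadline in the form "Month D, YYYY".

July 11, 2012

3 months from March 10, 2012 is June 10, 2012.
June 10, 2012 falls on a Sunday. Rolling to the next business day gives June 11, 2012, a Monday.
The 1 month extension carries June 11, 2012 to July 11, 2012.
July 11, 2012 (Wednesday) is already a business day.
Deadline: July 11, 2012.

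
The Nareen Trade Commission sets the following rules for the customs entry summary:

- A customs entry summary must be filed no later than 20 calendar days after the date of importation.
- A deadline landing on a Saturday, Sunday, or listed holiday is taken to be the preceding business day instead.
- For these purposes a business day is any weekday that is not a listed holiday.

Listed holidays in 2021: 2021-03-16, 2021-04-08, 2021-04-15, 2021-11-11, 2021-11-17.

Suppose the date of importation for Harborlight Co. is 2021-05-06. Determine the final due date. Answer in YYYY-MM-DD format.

20 calendar days after 2021-05-06 is 2021-05-26.
2021-05-26 falls on a Wednesday, which is a business day, so no adjustment is needed.
So the filing is due 2021-05-26.

2021-05-26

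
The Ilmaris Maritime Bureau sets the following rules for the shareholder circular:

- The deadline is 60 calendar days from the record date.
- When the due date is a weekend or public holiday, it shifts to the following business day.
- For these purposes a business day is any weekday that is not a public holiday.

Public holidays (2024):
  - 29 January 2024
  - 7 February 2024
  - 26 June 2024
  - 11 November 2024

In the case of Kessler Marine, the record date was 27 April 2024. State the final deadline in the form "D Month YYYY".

27 June 2024

Trigger date 27 April 2024 + 60 calendar days = 26 June 2024.
Because 26 June 2024 is a listed holiday, the deadline becomes 27 June 2024 (Thursday).
Final deadline: 27 June 2024.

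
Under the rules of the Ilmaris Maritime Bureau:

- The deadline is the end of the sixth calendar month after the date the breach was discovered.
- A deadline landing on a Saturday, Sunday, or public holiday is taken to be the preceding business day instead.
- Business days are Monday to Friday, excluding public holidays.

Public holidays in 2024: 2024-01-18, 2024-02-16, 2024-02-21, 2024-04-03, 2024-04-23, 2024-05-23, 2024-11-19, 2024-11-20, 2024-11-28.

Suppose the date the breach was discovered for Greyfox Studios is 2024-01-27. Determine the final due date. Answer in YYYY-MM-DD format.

2024-07-31

The sixth month after 2024-01-27 is July 2024, whose last day is 2024-07-31.
Since 2024-07-31 is a Wednesday and not a holiday, the date is unchanged.
The final due date is 2024-07-31.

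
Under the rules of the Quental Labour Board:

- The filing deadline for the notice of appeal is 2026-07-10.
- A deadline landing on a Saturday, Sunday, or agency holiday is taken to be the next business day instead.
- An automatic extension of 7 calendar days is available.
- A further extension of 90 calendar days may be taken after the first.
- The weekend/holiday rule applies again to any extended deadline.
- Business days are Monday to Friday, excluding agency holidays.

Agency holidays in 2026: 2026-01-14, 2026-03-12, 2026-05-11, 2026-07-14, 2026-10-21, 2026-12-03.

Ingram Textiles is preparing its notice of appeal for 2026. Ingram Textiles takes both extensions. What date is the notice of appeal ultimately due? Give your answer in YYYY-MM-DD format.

2026-10-15

Start from the fixed due date, 2026-07-10.
2026-07-10 is a Friday and not a listed holiday, so it stands.
Applying the 7-calendar-day extension: 2026-07-10 + 7 days = 2026-07-17.
2026-07-17 is a Friday and not a listed holiday, so it stands.
With the 90-day extension, 2026-07-17 becomes 2026-10-15.
2026-10-15 (Thursday) is already a business day.
Deadline: 2026-10-15.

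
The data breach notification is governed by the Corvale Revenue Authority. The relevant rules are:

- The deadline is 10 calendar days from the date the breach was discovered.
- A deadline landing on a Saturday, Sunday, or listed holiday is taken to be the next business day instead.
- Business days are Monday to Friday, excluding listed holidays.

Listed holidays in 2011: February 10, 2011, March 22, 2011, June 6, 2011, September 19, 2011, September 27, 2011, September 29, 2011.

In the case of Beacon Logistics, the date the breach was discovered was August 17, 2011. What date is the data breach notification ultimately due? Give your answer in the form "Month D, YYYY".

August 29, 2011

Adding 10 calendar days to August 17, 2011 gives August 27, 2011.
August 27, 2011 is a Saturday, so it moves to the next business day, August 29, 2011 (Monday).
So the filing is due August 29, 2011.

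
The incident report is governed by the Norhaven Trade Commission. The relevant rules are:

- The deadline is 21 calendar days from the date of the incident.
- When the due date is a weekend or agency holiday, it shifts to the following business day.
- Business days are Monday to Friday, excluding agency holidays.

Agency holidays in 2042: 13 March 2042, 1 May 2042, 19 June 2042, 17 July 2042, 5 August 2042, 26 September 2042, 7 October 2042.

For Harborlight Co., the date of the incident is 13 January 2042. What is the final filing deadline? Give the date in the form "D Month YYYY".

21 calendar days after 13 January 2042 is 3 February 2042.
3 February 2042 (Monday) is already a business day.
Deadline: 3 February 2042.

3 February 2042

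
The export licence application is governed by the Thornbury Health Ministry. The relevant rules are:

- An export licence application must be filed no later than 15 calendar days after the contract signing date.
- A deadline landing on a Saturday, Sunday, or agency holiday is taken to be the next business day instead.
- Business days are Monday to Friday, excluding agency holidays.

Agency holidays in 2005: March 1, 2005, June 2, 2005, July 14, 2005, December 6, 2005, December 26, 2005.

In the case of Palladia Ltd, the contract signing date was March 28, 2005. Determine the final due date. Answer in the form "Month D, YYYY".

From March 28, 2005, 15 calendar days later is April 12, 2005.
April 12, 2005 is a Tuesday and not a listed holiday, so it stands.
So the filing is due April 12, 2005.

April 12, 2005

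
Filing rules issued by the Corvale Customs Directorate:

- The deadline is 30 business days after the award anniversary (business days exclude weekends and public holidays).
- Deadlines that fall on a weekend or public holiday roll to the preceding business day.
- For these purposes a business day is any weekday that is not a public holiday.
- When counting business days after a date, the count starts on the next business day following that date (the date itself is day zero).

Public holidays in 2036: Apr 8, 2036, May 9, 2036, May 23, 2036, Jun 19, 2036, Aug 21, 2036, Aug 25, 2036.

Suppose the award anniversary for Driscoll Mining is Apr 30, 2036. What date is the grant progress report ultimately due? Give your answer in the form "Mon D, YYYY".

Jun 13, 2036

Starting the day after Apr 30, 2036 and counting 30 business days lands on Jun 13, 2036.
Jun 13, 2036 is a Friday and not a listed holiday, so it stands.
Final deadline: Jun 13, 2036.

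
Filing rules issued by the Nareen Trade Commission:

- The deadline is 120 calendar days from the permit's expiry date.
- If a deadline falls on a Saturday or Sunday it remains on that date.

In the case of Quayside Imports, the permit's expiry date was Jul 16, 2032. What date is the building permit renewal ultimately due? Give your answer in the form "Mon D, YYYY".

Nov 13, 2032

Trigger date Jul 16, 2032 + 120 calendar days = Nov 13, 2032.
No adjustment is made for weekends or holidays, so Nov 13, 2032 stands.
Deadline: Nov 13, 2032.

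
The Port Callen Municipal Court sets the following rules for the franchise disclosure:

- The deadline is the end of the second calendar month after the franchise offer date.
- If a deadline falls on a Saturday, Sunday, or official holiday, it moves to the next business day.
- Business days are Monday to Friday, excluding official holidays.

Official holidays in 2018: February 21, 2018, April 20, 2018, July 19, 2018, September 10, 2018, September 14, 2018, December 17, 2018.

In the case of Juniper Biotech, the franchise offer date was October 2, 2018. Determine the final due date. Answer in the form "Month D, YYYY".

December 31, 2018

2 months after October 2, 2018 is December 2018; that month ends on December 31, 2018.
December 31, 2018 falls on a Monday, which is a business day, so no adjustment is needed.
Deadline: December 31, 2018.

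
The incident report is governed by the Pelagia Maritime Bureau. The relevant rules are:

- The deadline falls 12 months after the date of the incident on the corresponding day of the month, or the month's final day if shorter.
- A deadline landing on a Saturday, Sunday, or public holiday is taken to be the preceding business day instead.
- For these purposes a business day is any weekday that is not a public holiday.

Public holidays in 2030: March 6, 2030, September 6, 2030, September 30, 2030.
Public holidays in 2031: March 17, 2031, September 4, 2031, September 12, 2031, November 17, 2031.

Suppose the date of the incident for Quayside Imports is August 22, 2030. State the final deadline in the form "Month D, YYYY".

Moving 12 months forward from August 22, 2030 on the corresponding day gives August 22, 2031.
Since August 22, 2031 is a Friday and not a holiday, the date is unchanged.
The final due date is August 22, 2031.

August 22, 2031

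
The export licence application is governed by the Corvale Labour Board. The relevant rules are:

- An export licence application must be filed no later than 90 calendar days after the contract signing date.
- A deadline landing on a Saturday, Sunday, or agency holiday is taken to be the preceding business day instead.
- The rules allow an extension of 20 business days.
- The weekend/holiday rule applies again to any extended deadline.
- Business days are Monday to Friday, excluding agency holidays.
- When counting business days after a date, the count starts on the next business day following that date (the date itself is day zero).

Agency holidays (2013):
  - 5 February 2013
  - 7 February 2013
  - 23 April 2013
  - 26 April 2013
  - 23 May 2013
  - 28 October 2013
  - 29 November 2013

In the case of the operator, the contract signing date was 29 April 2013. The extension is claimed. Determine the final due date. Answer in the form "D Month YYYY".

23 August 2013

Adding 90 calendar days to 29 April 2013 gives 28 July 2013.
28 July 2013 is a Sunday, so it moves to the preceding business day, 26 July 2013 (Friday).
The 20-business-day extension runs from 26 July 2013 to 23 August 2013.
23 August 2013 is a Friday and not a listed holiday, so it stands.
Deadline: 23 August 2013.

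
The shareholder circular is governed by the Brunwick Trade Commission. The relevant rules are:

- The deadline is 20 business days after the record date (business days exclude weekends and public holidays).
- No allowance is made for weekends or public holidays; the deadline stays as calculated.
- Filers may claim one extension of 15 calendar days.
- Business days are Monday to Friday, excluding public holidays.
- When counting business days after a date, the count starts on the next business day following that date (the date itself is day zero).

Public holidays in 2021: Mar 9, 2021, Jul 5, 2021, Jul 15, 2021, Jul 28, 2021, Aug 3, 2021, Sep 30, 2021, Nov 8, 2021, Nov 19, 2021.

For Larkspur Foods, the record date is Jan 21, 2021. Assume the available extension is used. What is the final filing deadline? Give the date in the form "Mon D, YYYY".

20 business days after Jan 21, 2021, excluding weekends and holidays, is Feb 18, 2021.
No adjustment is made for weekends or holidays, so Feb 18, 2021 stands.
Add the 15 calendar-day extension to Feb 18, 2021: Mar 5, 2021.
No adjustment is made for weekends or holidays, so Mar 5, 2021 stands.
So the filing is due Mar 5, 2021.

Mar 5, 2021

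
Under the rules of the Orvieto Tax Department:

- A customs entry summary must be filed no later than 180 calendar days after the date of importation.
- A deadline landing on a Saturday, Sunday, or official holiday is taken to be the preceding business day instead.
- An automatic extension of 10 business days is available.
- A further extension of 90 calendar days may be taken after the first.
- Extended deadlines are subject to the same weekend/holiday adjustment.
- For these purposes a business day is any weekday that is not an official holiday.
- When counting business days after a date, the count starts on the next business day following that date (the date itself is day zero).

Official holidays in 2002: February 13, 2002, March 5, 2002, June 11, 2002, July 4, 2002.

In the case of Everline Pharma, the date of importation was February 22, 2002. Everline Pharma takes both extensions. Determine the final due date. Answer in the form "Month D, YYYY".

Adding 180 calendar days to February 22, 2002 gives August 21, 2002.
Since August 21, 2002 is a Wednesday and not a holiday, the date is unchanged.
Applying the 10-business-day extension: 10 business days after August 21, 2002 is September 4, 2002.
September 4, 2002 is a Wednesday and not a listed holiday, so it stands.
Applying the 90-calendar-day extension: September 4, 2002 + 90 days = December 3, 2002.
Since December 3, 2002 is a Tuesday and not a holiday, the date is unchanged.
The final due date is December 3, 2002.

December 3, 2002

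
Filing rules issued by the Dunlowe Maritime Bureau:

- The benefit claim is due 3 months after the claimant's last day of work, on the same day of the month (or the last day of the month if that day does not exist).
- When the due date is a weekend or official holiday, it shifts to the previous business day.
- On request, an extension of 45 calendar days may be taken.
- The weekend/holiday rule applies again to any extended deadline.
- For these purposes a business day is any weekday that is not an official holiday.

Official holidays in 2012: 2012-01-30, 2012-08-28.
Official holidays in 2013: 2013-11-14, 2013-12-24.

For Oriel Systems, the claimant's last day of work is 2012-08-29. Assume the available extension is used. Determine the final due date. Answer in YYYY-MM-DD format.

3 months after 2012-08-29, on the same day of the month, is 2012-11-29.
Since 2012-11-29 is a Thursday and not a holiday, the date is unchanged.
Applying the 45-calendar-day extension: 2012-11-29 + 45 days = 2013-01-13.
2013-01-13 is a Sunday, so it moves to the preceding business day, 2013-01-11 (Friday).
So the filing is due 2013-01-11.

2013-01-11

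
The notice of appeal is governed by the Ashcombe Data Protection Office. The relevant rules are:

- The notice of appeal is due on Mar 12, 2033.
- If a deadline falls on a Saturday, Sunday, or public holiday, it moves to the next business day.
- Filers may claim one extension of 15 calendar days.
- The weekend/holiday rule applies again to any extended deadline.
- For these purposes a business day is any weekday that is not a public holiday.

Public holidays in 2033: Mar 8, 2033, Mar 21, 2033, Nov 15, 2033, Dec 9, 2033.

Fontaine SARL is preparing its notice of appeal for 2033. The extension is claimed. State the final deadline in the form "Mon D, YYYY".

The statutory due date is Mar 12, 2033.
Mar 12, 2033 is a Saturday; the next business day is Mar 14, 2033 (Monday).
Add the 15 calendar-day extension to Mar 14, 2033: Mar 29, 2033.
Mar 29, 2033 (Tuesday) is already a business day.
So the filing is due Mar 29, 2033.

Mar 29, 2033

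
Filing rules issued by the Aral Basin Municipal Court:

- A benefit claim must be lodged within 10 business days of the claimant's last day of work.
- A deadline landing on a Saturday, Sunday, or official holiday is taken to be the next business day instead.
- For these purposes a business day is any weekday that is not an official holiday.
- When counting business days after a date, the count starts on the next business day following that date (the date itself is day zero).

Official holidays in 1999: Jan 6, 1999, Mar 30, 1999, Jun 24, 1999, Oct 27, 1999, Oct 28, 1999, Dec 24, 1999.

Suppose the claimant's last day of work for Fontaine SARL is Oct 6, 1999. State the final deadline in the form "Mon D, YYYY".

Oct 20, 1999

Starting the day after Oct 6, 1999 and counting 10 business days lands on Oct 20, 1999.
Since Oct 20, 1999 is a Wednesday and not a holiday, the date is unchanged.
The final due date is Oct 20, 1999.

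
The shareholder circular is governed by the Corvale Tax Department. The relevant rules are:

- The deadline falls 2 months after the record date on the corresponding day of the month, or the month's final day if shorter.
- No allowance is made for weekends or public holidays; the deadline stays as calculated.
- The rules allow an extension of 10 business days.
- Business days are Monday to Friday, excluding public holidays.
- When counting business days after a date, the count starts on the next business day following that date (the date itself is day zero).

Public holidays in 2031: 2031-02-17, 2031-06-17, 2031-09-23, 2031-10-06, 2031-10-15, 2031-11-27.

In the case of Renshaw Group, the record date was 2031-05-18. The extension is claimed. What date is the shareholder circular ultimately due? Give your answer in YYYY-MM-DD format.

2031-08-01

2 months after 2031-05-18, on the same day of the month, is 2031-07-18.
2031-07-18 is a Friday; no weekend or holiday adjustment applies.
The 10-business-day extension runs from 2031-07-18 to 2031-08-01.
2031-08-01 is a Friday; no weekend or holiday adjustment applies.
The final due date is 2031-08-01.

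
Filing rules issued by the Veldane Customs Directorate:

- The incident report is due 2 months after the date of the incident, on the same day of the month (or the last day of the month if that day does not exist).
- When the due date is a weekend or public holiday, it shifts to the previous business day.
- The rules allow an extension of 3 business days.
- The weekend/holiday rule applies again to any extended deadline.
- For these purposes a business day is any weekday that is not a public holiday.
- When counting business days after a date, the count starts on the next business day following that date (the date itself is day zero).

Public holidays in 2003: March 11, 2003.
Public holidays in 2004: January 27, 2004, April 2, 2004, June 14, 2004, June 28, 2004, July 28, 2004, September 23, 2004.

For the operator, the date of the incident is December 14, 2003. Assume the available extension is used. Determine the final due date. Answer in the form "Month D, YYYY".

February 18, 2004

Moving 2 months forward from December 14, 2003 on the corresponding day gives February 14, 2004.
February 14, 2004 is a Saturday, so it moves to the preceding business day, February 13, 2004 (Friday).
Counting 3 further business days from February 13, 2004 reaches February 18, 2004.
Since February 18, 2004 is a Wednesday and not a holiday, the date is unchanged.
So the filing is due February 18, 2004.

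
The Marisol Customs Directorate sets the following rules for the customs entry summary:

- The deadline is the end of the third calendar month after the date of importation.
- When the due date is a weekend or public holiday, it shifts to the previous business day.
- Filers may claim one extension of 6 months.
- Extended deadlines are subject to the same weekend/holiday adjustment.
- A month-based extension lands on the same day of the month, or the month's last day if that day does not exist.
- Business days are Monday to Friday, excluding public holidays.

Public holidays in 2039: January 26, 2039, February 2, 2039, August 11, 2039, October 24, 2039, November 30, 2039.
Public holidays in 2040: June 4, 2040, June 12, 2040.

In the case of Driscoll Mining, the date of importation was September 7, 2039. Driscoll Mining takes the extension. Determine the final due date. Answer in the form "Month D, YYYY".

3 months after September 7, 2039 falls in December 2039; the last day of that month is December 31, 2039.
December 31, 2039 is a Saturday, so it moves to the preceding business day, December 30, 2039 (Friday).
Add 6 months to December 30, 2039: June 30, 2040.
Because June 30, 2040 is a Saturday, the deadline becomes June 29, 2040 (Friday).
The final due date is June 29, 2040.

June 29, 2040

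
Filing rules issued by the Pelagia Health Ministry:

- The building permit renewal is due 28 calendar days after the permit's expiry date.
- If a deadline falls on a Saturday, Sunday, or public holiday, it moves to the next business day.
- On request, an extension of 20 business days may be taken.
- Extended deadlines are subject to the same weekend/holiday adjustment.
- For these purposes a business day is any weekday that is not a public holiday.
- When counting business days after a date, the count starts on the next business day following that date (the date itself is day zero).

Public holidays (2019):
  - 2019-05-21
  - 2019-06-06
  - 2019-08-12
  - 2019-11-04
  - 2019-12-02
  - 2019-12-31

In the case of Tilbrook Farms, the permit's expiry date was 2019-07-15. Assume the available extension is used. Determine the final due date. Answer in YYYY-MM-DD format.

2019-09-10

From 2019-07-15, 28 calendar days later is 2019-08-12.
2019-08-12 falls on a listed holiday. Rolling to the next business day gives 2019-08-13, a Tuesday.
Applying the 20-business-day extension: 20 business days after 2019-08-13 is 2019-09-10.
2019-09-10 falls on a Tuesday, which is a business day, so no adjustment is needed.
The final due date is 2019-09-10.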